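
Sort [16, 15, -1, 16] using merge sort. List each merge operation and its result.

Divide and conquer:
  Merge [16] + [15] -> [15, 16]
  Merge [-1] + [16] -> [-1, 16]
  Merge [15, 16] + [-1, 16] -> [-1, 15, 16, 16]


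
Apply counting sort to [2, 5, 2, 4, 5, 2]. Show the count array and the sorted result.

Count array: [0, 0, 3, 0, 1, 2]
(count[i] = number of elements equal to i)
Cumulative count: [0, 0, 3, 3, 4, 6]
Sorted: [2, 2, 2, 4, 5, 5]


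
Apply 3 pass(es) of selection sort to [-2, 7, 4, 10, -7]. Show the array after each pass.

Pass 1: Select minimum -7 at index 4, swap -> [-7, 7, 4, 10, -2]
Pass 2: Select minimum -2 at index 4, swap -> [-7, -2, 4, 10, 7]
Pass 3: Select minimum 4 at index 2, swap -> [-7, -2, 4, 10, 7]


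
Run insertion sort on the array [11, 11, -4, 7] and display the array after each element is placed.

First element 11 is already 'sorted'
Insert 11: shifted 0 elements -> [11, 11, -4, 7]
Insert -4: shifted 2 elements -> [-4, 11, 11, 7]
Insert 7: shifted 2 elements -> [-4, 7, 11, 11]


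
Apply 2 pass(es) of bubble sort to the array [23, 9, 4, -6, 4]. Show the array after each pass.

After pass 1: [9, 4, -6, 4, 23] (4 swaps)
After pass 2: [4, -6, 4, 9, 23] (3 swaps)
Total swaps: 7


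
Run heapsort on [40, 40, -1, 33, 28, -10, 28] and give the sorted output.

Build heap: [40, 40, 28, 33, 28, -10, -1]
Extract 40: [40, 33, 28, -1, 28, -10, 40]
Extract 40: [33, 28, 28, -1, -10, 40, 40]
Extract 33: [28, -1, 28, -10, 33, 40, 40]
Extract 28: [28, -1, -10, 28, 33, 40, 40]
Extract 28: [-1, -10, 28, 28, 33, 40, 40]
Extract -1: [-10, -1, 28, 28, 33, 40, 40]


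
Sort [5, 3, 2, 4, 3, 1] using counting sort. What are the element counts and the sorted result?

Count array: [0, 1, 1, 2, 1, 1]
(count[i] = number of elements equal to i)
Cumulative count: [0, 1, 2, 4, 5, 6]
Sorted: [1, 2, 3, 3, 4, 5]


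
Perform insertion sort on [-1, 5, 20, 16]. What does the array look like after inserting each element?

First element -1 is already 'sorted'
Insert 5: shifted 0 elements -> [-1, 5, 20, 16]
Insert 20: shifted 0 elements -> [-1, 5, 20, 16]
Insert 16: shifted 1 elements -> [-1, 5, 16, 20]


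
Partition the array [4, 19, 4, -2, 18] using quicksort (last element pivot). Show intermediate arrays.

Partition 1: pivot=18 at index 3 -> [4, 4, -2, 18, 19]
Partition 2: pivot=-2 at index 0 -> [-2, 4, 4, 18, 19]
Partition 3: pivot=4 at index 2 -> [-2, 4, 4, 18, 19]


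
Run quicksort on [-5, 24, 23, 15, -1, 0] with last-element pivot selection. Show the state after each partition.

Partition 1: pivot=0 at index 2 -> [-5, -1, 0, 15, 24, 23]
Partition 2: pivot=-1 at index 1 -> [-5, -1, 0, 15, 24, 23]
Partition 3: pivot=23 at index 4 -> [-5, -1, 0, 15, 23, 24]


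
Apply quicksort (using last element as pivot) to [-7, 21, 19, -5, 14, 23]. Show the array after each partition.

Partition 1: pivot=23 at index 5 -> [-7, 21, 19, -5, 14, 23]
Partition 2: pivot=14 at index 2 -> [-7, -5, 14, 21, 19, 23]
Partition 3: pivot=-5 at index 1 -> [-7, -5, 14, 21, 19, 23]
Partition 4: pivot=19 at index 3 -> [-7, -5, 14, 19, 21, 23]


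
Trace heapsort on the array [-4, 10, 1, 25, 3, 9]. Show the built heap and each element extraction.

Build heap: [25, 10, 9, -4, 3, 1]
Extract 25: [10, 3, 9, -4, 1, 25]
Extract 10: [9, 3, 1, -4, 10, 25]
Extract 9: [3, -4, 1, 9, 10, 25]
Extract 3: [1, -4, 3, 9, 10, 25]
Extract 1: [-4, 1, 3, 9, 10, 25]


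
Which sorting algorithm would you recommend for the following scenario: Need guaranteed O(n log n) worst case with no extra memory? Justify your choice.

Best choice: Heapsort
Reason: Heapsort is O(n log n) worst case and sorts in-place; quicksort can degrade to O(n^2)


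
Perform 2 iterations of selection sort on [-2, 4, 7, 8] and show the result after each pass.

Pass 1: Select minimum -2 at index 0, swap -> [-2, 4, 7, 8]
Pass 2: Select minimum 4 at index 1, swap -> [-2, 4, 7, 8]


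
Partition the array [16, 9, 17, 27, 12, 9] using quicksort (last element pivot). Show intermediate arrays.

Partition 1: pivot=9 at index 1 -> [9, 9, 17, 27, 12, 16]
Partition 2: pivot=16 at index 3 -> [9, 9, 12, 16, 17, 27]
Partition 3: pivot=27 at index 5 -> [9, 9, 12, 16, 17, 27]


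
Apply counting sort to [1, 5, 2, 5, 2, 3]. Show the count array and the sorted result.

Count array: [0, 1, 2, 1, 0, 2]
(count[i] = number of elements equal to i)
Cumulative count: [0, 1, 3, 4, 4, 6]
Sorted: [1, 2, 2, 3, 5, 5]


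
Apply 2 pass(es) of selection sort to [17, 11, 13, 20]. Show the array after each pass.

Pass 1: Select minimum 11 at index 1, swap -> [11, 17, 13, 20]
Pass 2: Select minimum 13 at index 2, swap -> [11, 13, 17, 20]


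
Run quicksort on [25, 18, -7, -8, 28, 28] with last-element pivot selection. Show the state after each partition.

Partition 1: pivot=28 at index 5 -> [25, 18, -7, -8, 28, 28]
Partition 2: pivot=28 at index 4 -> [25, 18, -7, -8, 28, 28]
Partition 3: pivot=-8 at index 0 -> [-8, 18, -7, 25, 28, 28]
Partition 4: pivot=25 at index 3 -> [-8, 18, -7, 25, 28, 28]
Partition 5: pivot=-7 at index 1 -> [-8, -7, 18, 25, 28, 28]


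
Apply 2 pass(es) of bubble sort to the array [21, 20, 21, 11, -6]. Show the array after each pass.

After pass 1: [20, 21, 11, -6, 21] (3 swaps)
After pass 2: [20, 11, -6, 21, 21] (2 swaps)
Total swaps: 5


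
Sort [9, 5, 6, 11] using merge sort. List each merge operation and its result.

Divide and conquer:
  Merge [9] + [5] -> [5, 9]
  Merge [6] + [11] -> [6, 11]
  Merge [5, 9] + [6, 11] -> [5, 6, 9, 11]


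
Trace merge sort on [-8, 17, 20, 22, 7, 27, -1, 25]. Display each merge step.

Divide and conquer:
  Merge [-8] + [17] -> [-8, 17]
  Merge [20] + [22] -> [20, 22]
  Merge [-8, 17] + [20, 22] -> [-8, 17, 20, 22]
  Merge [7] + [27] -> [7, 27]
  Merge [-1] + [25] -> [-1, 25]
  Merge [7, 27] + [-1, 25] -> [-1, 7, 25, 27]
  Merge [-8, 17, 20, 22] + [-1, 7, 25, 27] -> [-8, -1, 7, 17, 20, 22, 25, 27]


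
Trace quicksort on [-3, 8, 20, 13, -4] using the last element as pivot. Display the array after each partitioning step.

Partition 1: pivot=-4 at index 0 -> [-4, 8, 20, 13, -3]
Partition 2: pivot=-3 at index 1 -> [-4, -3, 20, 13, 8]
Partition 3: pivot=8 at index 2 -> [-4, -3, 8, 13, 20]
Partition 4: pivot=20 at index 4 -> [-4, -3, 8, 13, 20]


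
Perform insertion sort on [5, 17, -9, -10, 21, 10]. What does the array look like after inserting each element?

First element 5 is already 'sorted'
Insert 17: shifted 0 elements -> [5, 17, -9, -10, 21, 10]
Insert -9: shifted 2 elements -> [-9, 5, 17, -10, 21, 10]
Insert -10: shifted 3 elements -> [-10, -9, 5, 17, 21, 10]
Insert 21: shifted 0 elements -> [-10, -9, 5, 17, 21, 10]
Insert 10: shifted 2 elements -> [-10, -9, 5, 10, 17, 21]


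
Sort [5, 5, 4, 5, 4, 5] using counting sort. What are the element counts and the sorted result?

Count array: [0, 0, 0, 0, 2, 4]
(count[i] = number of elements equal to i)
Cumulative count: [0, 0, 0, 0, 2, 6]
Sorted: [4, 4, 5, 5, 5, 5]


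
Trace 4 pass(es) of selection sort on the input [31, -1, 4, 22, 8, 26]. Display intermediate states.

Pass 1: Select minimum -1 at index 1, swap -> [-1, 31, 4, 22, 8, 26]
Pass 2: Select minimum 4 at index 2, swap -> [-1, 4, 31, 22, 8, 26]
Pass 3: Select minimum 8 at index 4, swap -> [-1, 4, 8, 22, 31, 26]
Pass 4: Select minimum 22 at index 3, swap -> [-1, 4, 8, 22, 31, 26]


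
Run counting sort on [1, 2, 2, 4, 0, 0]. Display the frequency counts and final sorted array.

Count array: [2, 1, 2, 0, 1]
(count[i] = number of elements equal to i)
Cumulative count: [2, 3, 5, 5, 6]
Sorted: [0, 0, 1, 2, 2, 4]


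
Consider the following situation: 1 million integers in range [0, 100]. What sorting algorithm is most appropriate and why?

Best choice: Counting sort
Reason: O(n + k) where k=100 is small; linear time beats O(n log n)


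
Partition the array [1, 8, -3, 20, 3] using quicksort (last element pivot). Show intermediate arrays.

Partition 1: pivot=3 at index 2 -> [1, -3, 3, 20, 8]
Partition 2: pivot=-3 at index 0 -> [-3, 1, 3, 20, 8]
Partition 3: pivot=8 at index 3 -> [-3, 1, 3, 8, 20]


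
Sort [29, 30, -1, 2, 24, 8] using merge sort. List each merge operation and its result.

Divide and conquer:
  Merge [30] + [-1] -> [-1, 30]
  Merge [29] + [-1, 30] -> [-1, 29, 30]
  Merge [24] + [8] -> [8, 24]
  Merge [2] + [8, 24] -> [2, 8, 24]
  Merge [-1, 29, 30] + [2, 8, 24] -> [-1, 2, 8, 24, 29, 30]


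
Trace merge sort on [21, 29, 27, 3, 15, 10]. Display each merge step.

Divide and conquer:
  Merge [29] + [27] -> [27, 29]
  Merge [21] + [27, 29] -> [21, 27, 29]
  Merge [15] + [10] -> [10, 15]
  Merge [3] + [10, 15] -> [3, 10, 15]
  Merge [21, 27, 29] + [3, 10, 15] -> [3, 10, 15, 21, 27, 29]


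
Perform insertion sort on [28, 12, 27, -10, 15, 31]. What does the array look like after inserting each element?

First element 28 is already 'sorted'
Insert 12: shifted 1 elements -> [12, 28, 27, -10, 15, 31]
Insert 27: shifted 1 elements -> [12, 27, 28, -10, 15, 31]
Insert -10: shifted 3 elements -> [-10, 12, 27, 28, 15, 31]
Insert 15: shifted 2 elements -> [-10, 12, 15, 27, 28, 31]
Insert 31: shifted 0 elements -> [-10, 12, 15, 27, 28, 31]


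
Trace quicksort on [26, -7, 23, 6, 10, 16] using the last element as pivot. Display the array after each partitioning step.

Partition 1: pivot=16 at index 3 -> [-7, 6, 10, 16, 23, 26]
Partition 2: pivot=10 at index 2 -> [-7, 6, 10, 16, 23, 26]
Partition 3: pivot=6 at index 1 -> [-7, 6, 10, 16, 23, 26]
Partition 4: pivot=26 at index 5 -> [-7, 6, 10, 16, 23, 26]


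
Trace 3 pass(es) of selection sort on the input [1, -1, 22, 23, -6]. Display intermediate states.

Pass 1: Select minimum -6 at index 4, swap -> [-6, -1, 22, 23, 1]
Pass 2: Select minimum -1 at index 1, swap -> [-6, -1, 22, 23, 1]
Pass 3: Select minimum 1 at index 4, swap -> [-6, -1, 1, 23, 22]


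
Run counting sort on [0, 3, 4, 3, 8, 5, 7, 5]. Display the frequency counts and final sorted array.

Count array: [1, 0, 0, 2, 1, 2, 0, 1, 1]
(count[i] = number of elements equal to i)
Cumulative count: [1, 1, 1, 3, 4, 6, 6, 7, 8]
Sorted: [0, 3, 3, 4, 5, 5, 7, 8]


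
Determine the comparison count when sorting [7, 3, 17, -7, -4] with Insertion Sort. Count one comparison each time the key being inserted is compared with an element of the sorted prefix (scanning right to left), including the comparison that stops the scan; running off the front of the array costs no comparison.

Insert 3: 7 > 3 (shift), reached front = 1 comparison(s) -> [3, 7, 17, -7, -4]
Insert 17: 7 <= 17 (stop) = 1 comparison(s) -> [3, 7, 17, -7, -4]
Insert -7: 17 > -7 (shift), 7 > -7 (shift), 3 > -7 (shift), reached front = 3 comparison(s) -> [-7, 3, 7, 17, -4]
Insert -4: 17 > -4 (shift), 7 > -4 (shift), 3 > -4 (shift), -7 <= -4 (stop) = 4 comparison(s) -> [-7, -4, 3, 7, 17]
Total comparisons: 1 + 1 + 3 + 4 = 9


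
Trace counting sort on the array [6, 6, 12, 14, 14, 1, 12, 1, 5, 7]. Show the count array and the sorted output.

Count array: [0, 2, 0, 0, 0, 1, 2, 1, 0, 0, 0, 0, 2, 0, 2]
(count[i] = number of elements equal to i)
Cumulative count: [0, 2, 2, 2, 2, 3, 5, 6, 6, 6, 6, 6, 8, 8, 10]
Sorted: [1, 1, 5, 6, 6, 7, 12, 12, 14, 14]


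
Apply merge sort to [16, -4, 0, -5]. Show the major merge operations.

Divide and conquer:
  Merge [16] + [-4] -> [-4, 16]
  Merge [0] + [-5] -> [-5, 0]
  Merge [-4, 16] + [-5, 0] -> [-5, -4, 0, 16]


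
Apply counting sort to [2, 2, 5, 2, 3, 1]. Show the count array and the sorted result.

Count array: [0, 1, 3, 1, 0, 1]
(count[i] = number of elements equal to i)
Cumulative count: [0, 1, 4, 5, 5, 6]
Sorted: [1, 2, 2, 2, 3, 5]


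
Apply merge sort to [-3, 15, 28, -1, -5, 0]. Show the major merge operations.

Divide and conquer:
  Merge [15] + [28] -> [15, 28]
  Merge [-3] + [15, 28] -> [-3, 15, 28]
  Merge [-5] + [0] -> [-5, 0]
  Merge [-1] + [-5, 0] -> [-5, -1, 0]
  Merge [-3, 15, 28] + [-5, -1, 0] -> [-5, -3, -1, 0, 15, 28]


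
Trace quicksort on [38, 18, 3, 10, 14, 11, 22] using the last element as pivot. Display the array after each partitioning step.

Partition 1: pivot=22 at index 5 -> [18, 3, 10, 14, 11, 22, 38]
Partition 2: pivot=11 at index 2 -> [3, 10, 11, 14, 18, 22, 38]
Partition 3: pivot=10 at index 1 -> [3, 10, 11, 14, 18, 22, 38]
Partition 4: pivot=18 at index 4 -> [3, 10, 11, 14, 18, 22, 38]


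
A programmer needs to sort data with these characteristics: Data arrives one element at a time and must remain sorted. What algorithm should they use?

Best choice: Insertion sort
Reason: Insertion sort naturally handles online/streaming input by inserting each new element into sorted position


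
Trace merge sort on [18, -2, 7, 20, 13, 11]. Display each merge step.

Divide and conquer:
  Merge [-2] + [7] -> [-2, 7]
  Merge [18] + [-2, 7] -> [-2, 7, 18]
  Merge [13] + [11] -> [11, 13]
  Merge [20] + [11, 13] -> [11, 13, 20]
  Merge [-2, 7, 18] + [11, 13, 20] -> [-2, 7, 11, 13, 18, 20]


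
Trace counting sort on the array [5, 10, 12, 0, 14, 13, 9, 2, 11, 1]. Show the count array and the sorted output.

Count array: [1, 1, 1, 0, 0, 1, 0, 0, 0, 1, 1, 1, 1, 1, 1]
(count[i] = number of elements equal to i)
Cumulative count: [1, 2, 3, 3, 3, 4, 4, 4, 4, 5, 6, 7, 8, 9, 10]
Sorted: [0, 1, 2, 5, 9, 10, 11, 12, 13, 14]


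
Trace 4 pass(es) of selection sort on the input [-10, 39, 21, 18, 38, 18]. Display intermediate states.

Pass 1: Select minimum -10 at index 0, swap -> [-10, 39, 21, 18, 38, 18]
Pass 2: Select minimum 18 at index 3, swap -> [-10, 18, 21, 39, 38, 18]
Pass 3: Select minimum 18 at index 5, swap -> [-10, 18, 18, 39, 38, 21]
Pass 4: Select minimum 21 at index 5, swap -> [-10, 18, 18, 21, 38, 39]


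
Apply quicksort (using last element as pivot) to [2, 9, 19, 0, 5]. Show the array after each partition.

Partition 1: pivot=5 at index 2 -> [2, 0, 5, 9, 19]
Partition 2: pivot=0 at index 0 -> [0, 2, 5, 9, 19]
Partition 3: pivot=19 at index 4 -> [0, 2, 5, 9, 19]


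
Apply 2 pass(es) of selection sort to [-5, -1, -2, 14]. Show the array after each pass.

Pass 1: Select minimum -5 at index 0, swap -> [-5, -1, -2, 14]
Pass 2: Select minimum -2 at index 2, swap -> [-5, -2, -1, 14]


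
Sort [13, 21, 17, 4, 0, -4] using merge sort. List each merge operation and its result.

Divide and conquer:
  Merge [21] + [17] -> [17, 21]
  Merge [13] + [17, 21] -> [13, 17, 21]
  Merge [0] + [-4] -> [-4, 0]
  Merge [4] + [-4, 0] -> [-4, 0, 4]
  Merge [13, 17, 21] + [-4, 0, 4] -> [-4, 0, 4, 13, 17, 21]


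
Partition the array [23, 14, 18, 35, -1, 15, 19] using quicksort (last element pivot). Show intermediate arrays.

Partition 1: pivot=19 at index 4 -> [14, 18, -1, 15, 19, 35, 23]
Partition 2: pivot=15 at index 2 -> [14, -1, 15, 18, 19, 35, 23]
Partition 3: pivot=-1 at index 0 -> [-1, 14, 15, 18, 19, 35, 23]
Partition 4: pivot=23 at index 5 -> [-1, 14, 15, 18, 19, 23, 35]


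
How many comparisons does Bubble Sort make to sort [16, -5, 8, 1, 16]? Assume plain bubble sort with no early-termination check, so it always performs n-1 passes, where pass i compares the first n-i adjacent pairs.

Pass 1: compare adjacent pairs (0,1)..(3,4) = 4 comparison(s), 3 swap(s) -> [-5, 8, 1, 16, 16]
Pass 2: compare adjacent pairs (0,1)..(2,3) = 3 comparison(s), 1 swap(s) -> [-5, 1, 8, 16, 16]
Pass 3: compare adjacent pairs (0,1)..(1,2) = 2 comparison(s), 0 swap(s) -> [-5, 1, 8, 16, 16]
Pass 4: compare adjacent pairs (0,1)..(0,1) = 1 comparison(s), 0 swap(s) -> [-5, 1, 8, 16, 16]
Total comparisons: 4 + 3 + 2 + 1 = 10


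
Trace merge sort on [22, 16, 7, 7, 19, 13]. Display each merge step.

Divide and conquer:
  Merge [16] + [7] -> [7, 16]
  Merge [22] + [7, 16] -> [7, 16, 22]
  Merge [19] + [13] -> [13, 19]
  Merge [7] + [13, 19] -> [7, 13, 19]
  Merge [7, 16, 22] + [7, 13, 19] -> [7, 7, 13, 16, 19, 22]


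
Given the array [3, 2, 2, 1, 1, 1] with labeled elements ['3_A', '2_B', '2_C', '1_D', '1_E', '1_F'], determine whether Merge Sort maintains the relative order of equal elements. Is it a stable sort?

Trace Merge Sort on the labeled array (the key is the number; the letter only tracks identity):
  Merge [2_B] + [2_C] -> [2_B, 2_C]
  Merge [3_A] + [2_B, 2_C] -> [2_B, 2_C, 3_A]
  Merge [1_E] + [1_F] -> [1_E, 1_F]
  Merge [1_D] + [1_E, 1_F] -> [1_D, 1_E, 1_F]
  Merge [2_B, 2_C, 3_A] + [1_D, 1_E, 1_F] -> [1_D, 1_E, 1_F, 2_B, 2_C, 3_A]
Final order: [1_D, 1_E, 1_F, 2_B, 2_C, 3_A]
Equal keys:
  value 1: originally 1_D, 1_E, 1_F; after sorting 1_D, 1_E, 1_F -> order preserved
  value 2: originally 2_B, 2_C; after sorting 2_B, 2_C -> order preserved
All equal keys kept their original relative order. Merge Sort is stable: when the heads of the two halves are equal the merge takes from the left half first.
Answer: Stable


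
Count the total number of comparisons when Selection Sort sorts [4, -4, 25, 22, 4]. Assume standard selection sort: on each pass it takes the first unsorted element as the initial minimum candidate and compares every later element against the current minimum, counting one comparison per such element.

Pass 1: scan indices 1..4 for the minimum = 4 comparison(s); min is -4, place at index 0 -> [-4, 4, 25, 22, 4]
Pass 2: scan indices 2..4 for the minimum = 3 comparison(s); min is 4, place at index 1 -> [-4, 4, 25, 22, 4]
Pass 3: scan indices 3..4 for the minimum = 2 comparison(s); min is 4, place at index 2 -> [-4, 4, 4, 22, 25]
Pass 4: scan indices 4..4 for the minimum = 1 comparison(s); min is 22, place at index 3 -> [-4, 4, 4, 22, 25]
Selection sort always scans the whole unsorted suffix, so the count is (n-1) + (n-2) + ... + 1 = n(n-1)/2 = 5*4/2 = 10 regardless of the input order.
Total comparisons: 4 + 3 + 2 + 1 = 10


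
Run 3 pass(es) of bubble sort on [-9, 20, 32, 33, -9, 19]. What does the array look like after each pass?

After pass 1: [-9, 20, 32, -9, 19, 33] (2 swaps)
After pass 2: [-9, 20, -9, 19, 32, 33] (2 swaps)
After pass 3: [-9, -9, 19, 20, 32, 33] (2 swaps)
Total swaps: 6


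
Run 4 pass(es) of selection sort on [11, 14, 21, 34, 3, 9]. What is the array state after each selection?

Pass 1: Select minimum 3 at index 4, swap -> [3, 14, 21, 34, 11, 9]
Pass 2: Select minimum 9 at index 5, swap -> [3, 9, 21, 34, 11, 14]
Pass 3: Select minimum 11 at index 4, swap -> [3, 9, 11, 34, 21, 14]
Pass 4: Select minimum 14 at index 5, swap -> [3, 9, 11, 14, 21, 34]


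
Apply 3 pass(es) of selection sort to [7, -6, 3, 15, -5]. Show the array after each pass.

Pass 1: Select minimum -6 at index 1, swap -> [-6, 7, 3, 15, -5]
Pass 2: Select minimum -5 at index 4, swap -> [-6, -5, 3, 15, 7]
Pass 3: Select minimum 3 at index 2, swap -> [-6, -5, 3, 15, 7]


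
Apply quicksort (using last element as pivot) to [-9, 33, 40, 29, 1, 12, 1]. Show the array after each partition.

Partition 1: pivot=1 at index 2 -> [-9, 1, 1, 29, 33, 12, 40]
Partition 2: pivot=1 at index 1 -> [-9, 1, 1, 29, 33, 12, 40]
Partition 3: pivot=40 at index 6 -> [-9, 1, 1, 29, 33, 12, 40]
Partition 4: pivot=12 at index 3 -> [-9, 1, 1, 12, 33, 29, 40]
Partition 5: pivot=29 at index 4 -> [-9, 1, 1, 12, 29, 33, 40]


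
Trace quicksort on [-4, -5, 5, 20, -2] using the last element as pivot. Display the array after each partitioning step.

Partition 1: pivot=-2 at index 2 -> [-4, -5, -2, 20, 5]
Partition 2: pivot=-5 at index 0 -> [-5, -4, -2, 20, 5]
Partition 3: pivot=5 at index 3 -> [-5, -4, -2, 5, 20]


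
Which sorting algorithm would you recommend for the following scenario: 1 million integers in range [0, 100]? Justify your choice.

Best choice: Counting sort
Reason: O(n + k) where k=100 is small; linear time beats O(n log n)


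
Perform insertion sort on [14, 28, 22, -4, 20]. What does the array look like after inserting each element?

First element 14 is already 'sorted'
Insert 28: shifted 0 elements -> [14, 28, 22, -4, 20]
Insert 22: shifted 1 elements -> [14, 22, 28, -4, 20]
Insert -4: shifted 3 elements -> [-4, 14, 22, 28, 20]
Insert 20: shifted 2 elements -> [-4, 14, 20, 22, 28]


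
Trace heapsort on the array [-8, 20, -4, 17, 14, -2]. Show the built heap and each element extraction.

Build heap: [20, 17, -2, -8, 14, -4]
Extract 20: [17, 14, -2, -8, -4, 20]
Extract 17: [14, -4, -2, -8, 17, 20]
Extract 14: [-2, -4, -8, 14, 17, 20]
Extract -2: [-4, -8, -2, 14, 17, 20]
Extract -4: [-8, -4, -2, 14, 17, 20]


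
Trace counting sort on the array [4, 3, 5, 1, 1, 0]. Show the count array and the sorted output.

Count array: [1, 2, 0, 1, 1, 1]
(count[i] = number of elements equal to i)
Cumulative count: [1, 3, 3, 4, 5, 6]
Sorted: [0, 1, 1, 3, 4, 5]


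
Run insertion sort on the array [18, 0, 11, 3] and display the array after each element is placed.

First element 18 is already 'sorted'
Insert 0: shifted 1 elements -> [0, 18, 11, 3]
Insert 11: shifted 1 elements -> [0, 11, 18, 3]
Insert 3: shifted 2 elements -> [0, 3, 11, 18]


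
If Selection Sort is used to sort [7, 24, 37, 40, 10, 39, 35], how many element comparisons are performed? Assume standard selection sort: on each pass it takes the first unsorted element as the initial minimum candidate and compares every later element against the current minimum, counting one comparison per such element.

Pass 1: scan indices 1..6 for the minimum = 6 comparison(s); min is 7, place at index 0 -> [7, 24, 37, 40, 10, 39, 35]
Pass 2: scan indices 2..6 for the minimum = 5 comparison(s); min is 10, place at index 1 -> [7, 10, 37, 40, 24, 39, 35]
Pass 3: scan indices 3..6 for the minimum = 4 comparison(s); min is 24, place at index 2 -> [7, 10, 24, 40, 37, 39, 35]
Pass 4: scan indices 4..6 for the minimum = 3 comparison(s); min is 35, place at index 3 -> [7, 10, 24, 35, 37, 39, 40]
Pass 5: scan indices 5..6 for the minimum = 2 comparison(s); min is 37, place at index 4 -> [7, 10, 24, 35, 37, 39, 40]
Pass 6: scan indices 6..6 for the minimum = 1 comparison(s); min is 39, place at index 5 -> [7, 10, 24, 35, 37, 39, 40]
Selection sort always scans the whole unsorted suffix, so the count is (n-1) + (n-2) + ... + 1 = n(n-1)/2 = 7*6/2 = 21 regardless of the input order.
Total comparisons: 6 + 5 + 4 + 3 + 2 + 1 = 21


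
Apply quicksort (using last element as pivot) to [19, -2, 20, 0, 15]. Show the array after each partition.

Partition 1: pivot=15 at index 2 -> [-2, 0, 15, 19, 20]
Partition 2: pivot=0 at index 1 -> [-2, 0, 15, 19, 20]
Partition 3: pivot=20 at index 4 -> [-2, 0, 15, 19, 20]


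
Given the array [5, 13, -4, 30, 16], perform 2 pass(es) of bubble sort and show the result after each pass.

After pass 1: [5, -4, 13, 16, 30] (2 swaps)
After pass 2: [-4, 5, 13, 16, 30] (1 swaps)
Total swaps: 3


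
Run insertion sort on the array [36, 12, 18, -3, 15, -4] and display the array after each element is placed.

First element 36 is already 'sorted'
Insert 12: shifted 1 elements -> [12, 36, 18, -3, 15, -4]
Insert 18: shifted 1 elements -> [12, 18, 36, -3, 15, -4]
Insert -3: shifted 3 elements -> [-3, 12, 18, 36, 15, -4]
Insert 15: shifted 2 elements -> [-3, 12, 15, 18, 36, -4]
Insert -4: shifted 5 elements -> [-4, -3, 12, 15, 18, 36]


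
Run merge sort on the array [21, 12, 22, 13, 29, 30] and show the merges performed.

Divide and conquer:
  Merge [12] + [22] -> [12, 22]
  Merge [21] + [12, 22] -> [12, 21, 22]
  Merge [29] + [30] -> [29, 30]
  Merge [13] + [29, 30] -> [13, 29, 30]
  Merge [12, 21, 22] + [13, 29, 30] -> [12, 13, 21, 22, 29, 30]


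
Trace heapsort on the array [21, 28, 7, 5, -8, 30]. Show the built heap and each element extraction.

Build heap: [30, 28, 21, 5, -8, 7]
Extract 30: [28, 7, 21, 5, -8, 30]
Extract 28: [21, 7, -8, 5, 28, 30]
Extract 21: [7, 5, -8, 21, 28, 30]
Extract 7: [5, -8, 7, 21, 28, 30]
Extract 5: [-8, 5, 7, 21, 28, 30]


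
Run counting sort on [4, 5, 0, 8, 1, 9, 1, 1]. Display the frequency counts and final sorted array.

Count array: [1, 3, 0, 0, 1, 1, 0, 0, 1, 1]
(count[i] = number of elements equal to i)
Cumulative count: [1, 4, 4, 4, 5, 6, 6, 6, 7, 8]
Sorted: [0, 1, 1, 1, 4, 5, 8, 9]


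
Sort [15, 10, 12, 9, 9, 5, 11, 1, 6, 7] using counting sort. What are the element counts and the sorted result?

Count array: [0, 1, 0, 0, 0, 1, 1, 1, 0, 2, 1, 1, 1, 0, 0, 1]
(count[i] = number of elements equal to i)
Cumulative count: [0, 1, 1, 1, 1, 2, 3, 4, 4, 6, 7, 8, 9, 9, 9, 10]
Sorted: [1, 5, 6, 7, 9, 9, 10, 11, 12, 15]


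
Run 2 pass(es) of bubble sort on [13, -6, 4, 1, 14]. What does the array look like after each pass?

After pass 1: [-6, 4, 1, 13, 14] (3 swaps)
After pass 2: [-6, 1, 4, 13, 14] (1 swaps)
Total swaps: 4


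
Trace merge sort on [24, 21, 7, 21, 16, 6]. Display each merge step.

Divide and conquer:
  Merge [21] + [7] -> [7, 21]
  Merge [24] + [7, 21] -> [7, 21, 24]
  Merge [16] + [6] -> [6, 16]
  Merge [21] + [6, 16] -> [6, 16, 21]
  Merge [7, 21, 24] + [6, 16, 21] -> [6, 7, 16, 21, 21, 24]


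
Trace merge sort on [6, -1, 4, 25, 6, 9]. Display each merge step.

Divide and conquer:
  Merge [-1] + [4] -> [-1, 4]
  Merge [6] + [-1, 4] -> [-1, 4, 6]
  Merge [6] + [9] -> [6, 9]
  Merge [25] + [6, 9] -> [6, 9, 25]
  Merge [-1, 4, 6] + [6, 9, 25] -> [-1, 4, 6, 6, 9, 25]


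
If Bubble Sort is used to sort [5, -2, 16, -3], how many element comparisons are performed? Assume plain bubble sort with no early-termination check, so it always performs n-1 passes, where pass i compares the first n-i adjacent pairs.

Pass 1: compare adjacent pairs (0,1)..(2,3) = 3 comparison(s), 2 swap(s) -> [-2, 5, -3, 16]
Pass 2: compare adjacent pairs (0,1)..(1,2) = 2 comparison(s), 1 swap(s) -> [-2, -3, 5, 16]
Pass 3: compare adjacent pairs (0,1)..(0,1) = 1 comparison(s), 1 swap(s) -> [-3, -2, 5, 16]
Total comparisons: 3 + 2 + 1 = 6


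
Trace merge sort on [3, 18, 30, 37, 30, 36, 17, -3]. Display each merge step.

Divide and conquer:
  Merge [3] + [18] -> [3, 18]
  Merge [30] + [37] -> [30, 37]
  Merge [3, 18] + [30, 37] -> [3, 18, 30, 37]
  Merge [30] + [36] -> [30, 36]
  Merge [17] + [-3] -> [-3, 17]
  Merge [30, 36] + [-3, 17] -> [-3, 17, 30, 36]
  Merge [3, 18, 30, 37] + [-3, 17, 30, 36] -> [-3, 3, 17, 18, 30, 30, 36, 37]


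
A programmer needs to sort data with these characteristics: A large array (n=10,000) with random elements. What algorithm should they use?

Best choice: Quicksort or Mergesort
Reason: Both have O(n log n) average case; quicksort has lower constant factors


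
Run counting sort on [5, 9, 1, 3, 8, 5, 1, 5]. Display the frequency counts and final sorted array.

Count array: [0, 2, 0, 1, 0, 3, 0, 0, 1, 1]
(count[i] = number of elements equal to i)
Cumulative count: [0, 2, 2, 3, 3, 6, 6, 6, 7, 8]
Sorted: [1, 1, 3, 5, 5, 5, 8, 9]


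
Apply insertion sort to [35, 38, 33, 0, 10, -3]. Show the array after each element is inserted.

First element 35 is already 'sorted'
Insert 38: shifted 0 elements -> [35, 38, 33, 0, 10, -3]
Insert 33: shifted 2 elements -> [33, 35, 38, 0, 10, -3]
Insert 0: shifted 3 elements -> [0, 33, 35, 38, 10, -3]
Insert 10: shifted 3 elements -> [0, 10, 33, 35, 38, -3]
Insert -3: shifted 5 elements -> [-3, 0, 10, 33, 35, 38]


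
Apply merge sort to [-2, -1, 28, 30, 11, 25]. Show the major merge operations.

Divide and conquer:
  Merge [-1] + [28] -> [-1, 28]
  Merge [-2] + [-1, 28] -> [-2, -1, 28]
  Merge [11] + [25] -> [11, 25]
  Merge [30] + [11, 25] -> [11, 25, 30]
  Merge [-2, -1, 28] + [11, 25, 30] -> [-2, -1, 11, 25, 28, 30]


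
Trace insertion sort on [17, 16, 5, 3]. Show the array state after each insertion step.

First element 17 is already 'sorted'
Insert 16: shifted 1 elements -> [16, 17, 5, 3]
Insert 5: shifted 2 elements -> [5, 16, 17, 3]
Insert 3: shifted 3 elements -> [3, 5, 16, 17]


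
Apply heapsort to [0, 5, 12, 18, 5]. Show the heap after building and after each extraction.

Build heap: [18, 5, 12, 0, 5]
Extract 18: [12, 5, 5, 0, 18]
Extract 12: [5, 0, 5, 12, 18]
Extract 5: [5, 0, 5, 12, 18]
Extract 5: [0, 5, 5, 12, 18]


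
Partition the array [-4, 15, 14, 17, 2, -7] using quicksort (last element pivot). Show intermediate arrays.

Partition 1: pivot=-7 at index 0 -> [-7, 15, 14, 17, 2, -4]
Partition 2: pivot=-4 at index 1 -> [-7, -4, 14, 17, 2, 15]
Partition 3: pivot=15 at index 4 -> [-7, -4, 14, 2, 15, 17]
Partition 4: pivot=2 at index 2 -> [-7, -4, 2, 14, 15, 17]


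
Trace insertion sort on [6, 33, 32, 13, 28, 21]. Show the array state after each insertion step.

First element 6 is already 'sorted'
Insert 33: shifted 0 elements -> [6, 33, 32, 13, 28, 21]
Insert 32: shifted 1 elements -> [6, 32, 33, 13, 28, 21]
Insert 13: shifted 2 elements -> [6, 13, 32, 33, 28, 21]
Insert 28: shifted 2 elements -> [6, 13, 28, 32, 33, 21]
Insert 21: shifted 3 elements -> [6, 13, 21, 28, 32, 33]


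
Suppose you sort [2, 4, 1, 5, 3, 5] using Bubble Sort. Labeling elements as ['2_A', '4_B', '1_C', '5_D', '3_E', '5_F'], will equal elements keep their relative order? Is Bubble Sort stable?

Trace Bubble Sort on the labeled array (the key is the number; the letter only tracks identity):
  After pass 1: [2_A, 1_C, 4_B, 3_E, 5_D, 5_F]
  After pass 2: [1_C, 2_A, 3_E, 4_B, 5_D, 5_F]
  After pass 3: [1_C, 2_A, 3_E, 4_B, 5_D, 5_F] (no swaps, done)
Final order: [1_C, 2_A, 3_E, 4_B, 5_D, 5_F]
Equal keys:
  value 5: originally 5_D, 5_F; after sorting 5_D, 5_F -> order preserved
All equal keys kept their original relative order. Bubble Sort is stable: it only swaps adjacent elements when the left one is strictly greater, so equal keys never move past each other.
Answer: Stable


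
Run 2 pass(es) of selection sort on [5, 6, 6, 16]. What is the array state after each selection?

Pass 1: Select minimum 5 at index 0, swap -> [5, 6, 6, 16]
Pass 2: Select minimum 6 at index 1, swap -> [5, 6, 6, 16]


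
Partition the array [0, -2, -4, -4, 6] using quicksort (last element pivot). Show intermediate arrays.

Partition 1: pivot=6 at index 4 -> [0, -2, -4, -4, 6]
Partition 2: pivot=-4 at index 1 -> [-4, -4, 0, -2, 6]
Partition 3: pivot=-2 at index 2 -> [-4, -4, -2, 0, 6]


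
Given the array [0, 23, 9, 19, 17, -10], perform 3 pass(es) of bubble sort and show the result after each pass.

After pass 1: [0, 9, 19, 17, -10, 23] (4 swaps)
After pass 2: [0, 9, 17, -10, 19, 23] (2 swaps)
After pass 3: [0, 9, -10, 17, 19, 23] (1 swaps)
Total swaps: 7


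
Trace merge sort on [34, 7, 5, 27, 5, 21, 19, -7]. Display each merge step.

Divide and conquer:
  Merge [34] + [7] -> [7, 34]
  Merge [5] + [27] -> [5, 27]
  Merge [7, 34] + [5, 27] -> [5, 7, 27, 34]
  Merge [5] + [21] -> [5, 21]
  Merge [19] + [-7] -> [-7, 19]
  Merge [5, 21] + [-7, 19] -> [-7, 5, 19, 21]
  Merge [5, 7, 27, 34] + [-7, 5, 19, 21] -> [-7, 5, 5, 7, 19, 21, 27, 34]


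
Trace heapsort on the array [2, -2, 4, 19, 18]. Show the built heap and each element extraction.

Build heap: [19, 18, 4, -2, 2]
Extract 19: [18, 2, 4, -2, 19]
Extract 18: [4, 2, -2, 18, 19]
Extract 4: [2, -2, 4, 18, 19]
Extract 2: [-2, 2, 4, 18, 19]


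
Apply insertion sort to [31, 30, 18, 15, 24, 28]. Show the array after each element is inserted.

First element 31 is already 'sorted'
Insert 30: shifted 1 elements -> [30, 31, 18, 15, 24, 28]
Insert 18: shifted 2 elements -> [18, 30, 31, 15, 24, 28]
Insert 15: shifted 3 elements -> [15, 18, 30, 31, 24, 28]
Insert 24: shifted 2 elements -> [15, 18, 24, 30, 31, 28]
Insert 28: shifted 2 elements -> [15, 18, 24, 28, 30, 31]


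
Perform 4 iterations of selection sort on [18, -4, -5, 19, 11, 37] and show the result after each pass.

Pass 1: Select minimum -5 at index 2, swap -> [-5, -4, 18, 19, 11, 37]
Pass 2: Select minimum -4 at index 1, swap -> [-5, -4, 18, 19, 11, 37]
Pass 3: Select minimum 11 at index 4, swap -> [-5, -4, 11, 19, 18, 37]
Pass 4: Select minimum 18 at index 4, swap -> [-5, -4, 11, 18, 19, 37]


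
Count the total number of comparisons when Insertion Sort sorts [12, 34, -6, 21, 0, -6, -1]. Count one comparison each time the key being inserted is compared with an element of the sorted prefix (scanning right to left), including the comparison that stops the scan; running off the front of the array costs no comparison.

Insert 34: 12 <= 34 (stop) = 1 comparison(s) -> [12, 34, -6, 21, 0, -6, -1]
Insert -6: 34 > -6 (shift), 12 > -6 (shift), reached front = 2 comparison(s) -> [-6, 12, 34, 21, 0, -6, -1]
Insert 21: 34 > 21 (shift), 12 <= 21 (stop) = 2 comparison(s) -> [-6, 12, 21, 34, 0, -6, -1]
Insert 0: 34 > 0 (shift), 21 > 0 (shift), 12 > 0 (shift), -6 <= 0 (stop) = 4 comparison(s) -> [-6, 0, 12, 21, 34, -6, -1]
Insert -6: 34 > -6 (shift), 21 > -6 (shift), 12 > -6 (shift), 0 > -6 (shift), -6 <= -6 (stop) = 5 comparison(s) -> [-6, -6, 0, 12, 21, 34, -1]
Insert -1: 34 > -1 (shift), 21 > -1 (shift), 12 > -1 (shift), 0 > -1 (shift), -6 <= -1 (stop) = 5 comparison(s) -> [-6, -6, -1, 0, 12, 21, 34]
Total comparisons: 1 + 2 + 2 + 4 + 5 + 5 = 19


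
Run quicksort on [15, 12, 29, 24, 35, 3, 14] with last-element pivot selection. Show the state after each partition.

Partition 1: pivot=14 at index 2 -> [12, 3, 14, 24, 35, 15, 29]
Partition 2: pivot=3 at index 0 -> [3, 12, 14, 24, 35, 15, 29]
Partition 3: pivot=29 at index 5 -> [3, 12, 14, 24, 15, 29, 35]
Partition 4: pivot=15 at index 3 -> [3, 12, 14, 15, 24, 29, 35]


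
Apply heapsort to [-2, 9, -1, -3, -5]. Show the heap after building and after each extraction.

Build heap: [9, -2, -1, -3, -5]
Extract 9: [-1, -2, -5, -3, 9]
Extract -1: [-2, -3, -5, -1, 9]
Extract -2: [-3, -5, -2, -1, 9]
Extract -3: [-5, -3, -2, -1, 9]


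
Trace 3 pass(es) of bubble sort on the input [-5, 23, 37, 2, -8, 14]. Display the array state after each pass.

After pass 1: [-5, 23, 2, -8, 14, 37] (3 swaps)
After pass 2: [-5, 2, -8, 14, 23, 37] (3 swaps)
After pass 3: [-5, -8, 2, 14, 23, 37] (1 swaps)
Total swaps: 7


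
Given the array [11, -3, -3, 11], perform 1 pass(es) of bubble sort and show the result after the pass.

After pass 1: [-3, -3, 11, 11] (2 swaps)
Total swaps: 2


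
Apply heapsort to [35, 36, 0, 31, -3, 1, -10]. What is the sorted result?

Build heap: [36, 35, 1, 31, -3, 0, -10]
Extract 36: [35, 31, 1, -10, -3, 0, 36]
Extract 35: [31, 0, 1, -10, -3, 35, 36]
Extract 31: [1, 0, -3, -10, 31, 35, 36]
Extract 1: [0, -10, -3, 1, 31, 35, 36]
Extract 0: [-3, -10, 0, 1, 31, 35, 36]
Extract -3: [-10, -3, 0, 1, 31, 35, 36]


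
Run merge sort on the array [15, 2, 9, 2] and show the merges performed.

Divide and conquer:
  Merge [15] + [2] -> [2, 15]
  Merge [9] + [2] -> [2, 9]
  Merge [2, 15] + [2, 9] -> [2, 2, 9, 15]


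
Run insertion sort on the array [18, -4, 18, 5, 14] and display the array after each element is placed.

First element 18 is already 'sorted'
Insert -4: shifted 1 elements -> [-4, 18, 18, 5, 14]
Insert 18: shifted 0 elements -> [-4, 18, 18, 5, 14]
Insert 5: shifted 2 elements -> [-4, 5, 18, 18, 14]
Insert 14: shifted 2 elements -> [-4, 5, 14, 18, 18]


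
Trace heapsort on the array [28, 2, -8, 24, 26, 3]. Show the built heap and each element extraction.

Build heap: [28, 26, 3, 24, 2, -8]
Extract 28: [26, 24, 3, -8, 2, 28]
Extract 26: [24, 2, 3, -8, 26, 28]
Extract 24: [3, 2, -8, 24, 26, 28]
Extract 3: [2, -8, 3, 24, 26, 28]
Extract 2: [-8, 2, 3, 24, 26, 28]


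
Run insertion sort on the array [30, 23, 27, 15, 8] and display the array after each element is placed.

First element 30 is already 'sorted'
Insert 23: shifted 1 elements -> [23, 30, 27, 15, 8]
Insert 27: shifted 1 elements -> [23, 27, 30, 15, 8]
Insert 15: shifted 3 elements -> [15, 23, 27, 30, 8]
Insert 8: shifted 4 elements -> [8, 15, 23, 27, 30]


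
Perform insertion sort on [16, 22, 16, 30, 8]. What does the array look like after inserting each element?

First element 16 is already 'sorted'
Insert 22: shifted 0 elements -> [16, 22, 16, 30, 8]
Insert 16: shifted 1 elements -> [16, 16, 22, 30, 8]
Insert 30: shifted 0 elements -> [16, 16, 22, 30, 8]
Insert 8: shifted 4 elements -> [8, 16, 16, 22, 30]


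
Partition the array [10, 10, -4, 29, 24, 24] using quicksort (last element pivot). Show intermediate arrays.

Partition 1: pivot=24 at index 4 -> [10, 10, -4, 24, 24, 29]
Partition 2: pivot=24 at index 3 -> [10, 10, -4, 24, 24, 29]
Partition 3: pivot=-4 at index 0 -> [-4, 10, 10, 24, 24, 29]
Partition 4: pivot=10 at index 2 -> [-4, 10, 10, 24, 24, 29]


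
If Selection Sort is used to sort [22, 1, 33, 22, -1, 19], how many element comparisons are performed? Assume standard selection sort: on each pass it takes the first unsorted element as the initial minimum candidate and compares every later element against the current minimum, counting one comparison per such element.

Pass 1: scan indices 1..5 for the minimum = 5 comparison(s); min is -1, place at index 0 -> [-1, 1, 33, 22, 22, 19]
Pass 2: scan indices 2..5 for the minimum = 4 comparison(s); min is 1, place at index 1 -> [-1, 1, 33, 22, 22, 19]
Pass 3: scan indices 3..5 for the minimum = 3 comparison(s); min is 19, place at index 2 -> [-1, 1, 19, 22, 22, 33]
Pass 4: scan indices 4..5 for the minimum = 2 comparison(s); min is 22, place at index 3 -> [-1, 1, 19, 22, 22, 33]
Pass 5: scan indices 5..5 for the minimum = 1 comparison(s); min is 22, place at index 4 -> [-1, 1, 19, 22, 22, 33]
Selection sort always scans the whole unsorted suffix, so the count is (n-1) + (n-2) + ... + 1 = n(n-1)/2 = 6*5/2 = 15 regardless of the input order.
Total comparisons: 5 + 4 + 3 + 2 + 1 = 15


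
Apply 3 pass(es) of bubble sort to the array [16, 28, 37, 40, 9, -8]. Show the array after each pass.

After pass 1: [16, 28, 37, 9, -8, 40] (2 swaps)
After pass 2: [16, 28, 9, -8, 37, 40] (2 swaps)
After pass 3: [16, 9, -8, 28, 37, 40] (2 swaps)
Total swaps: 6


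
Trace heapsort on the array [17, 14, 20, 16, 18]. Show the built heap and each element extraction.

Build heap: [20, 18, 17, 16, 14]
Extract 20: [18, 16, 17, 14, 20]
Extract 18: [17, 16, 14, 18, 20]
Extract 17: [16, 14, 17, 18, 20]
Extract 16: [14, 16, 17, 18, 20]


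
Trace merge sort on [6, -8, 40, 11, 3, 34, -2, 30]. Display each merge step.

Divide and conquer:
  Merge [6] + [-8] -> [-8, 6]
  Merge [40] + [11] -> [11, 40]
  Merge [-8, 6] + [11, 40] -> [-8, 6, 11, 40]
  Merge [3] + [34] -> [3, 34]
  Merge [-2] + [30] -> [-2, 30]
  Merge [3, 34] + [-2, 30] -> [-2, 3, 30, 34]
  Merge [-8, 6, 11, 40] + [-2, 3, 30, 34] -> [-8, -2, 3, 6, 11, 30, 34, 40]


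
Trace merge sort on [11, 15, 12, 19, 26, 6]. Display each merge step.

Divide and conquer:
  Merge [15] + [12] -> [12, 15]
  Merge [11] + [12, 15] -> [11, 12, 15]
  Merge [26] + [6] -> [6, 26]
  Merge [19] + [6, 26] -> [6, 19, 26]
  Merge [11, 12, 15] + [6, 19, 26] -> [6, 11, 12, 15, 19, 26]


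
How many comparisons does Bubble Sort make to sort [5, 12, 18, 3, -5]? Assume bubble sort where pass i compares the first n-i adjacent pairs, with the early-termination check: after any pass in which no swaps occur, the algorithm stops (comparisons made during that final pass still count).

Pass 1: compare adjacent pairs (0,1)..(3,4) = 4 comparison(s), 2 swap(s) -> [5, 12, 3, -5, 18]
Pass 2: compare adjacent pairs (0,1)..(2,3) = 3 comparison(s), 2 swap(s) -> [5, 3, -5, 12, 18]
Pass 3: compare adjacent pairs (0,1)..(1,2) = 2 comparison(s), 2 swap(s) -> [3, -5, 5, 12, 18]
Pass 4: compare adjacent pairs (0,1)..(0,1) = 1 comparison(s), 1 swap(s) -> [-5, 3, 5, 12, 18]
Every pass made at least one swap, so all n-1 passes run.
Total comparisons: 4 + 3 + 2 + 1 = 10


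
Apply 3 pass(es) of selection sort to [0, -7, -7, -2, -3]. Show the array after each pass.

Pass 1: Select minimum -7 at index 1, swap -> [-7, 0, -7, -2, -3]
Pass 2: Select minimum -7 at index 2, swap -> [-7, -7, 0, -2, -3]
Pass 3: Select minimum -3 at index 4, swap -> [-7, -7, -3, -2, 0]


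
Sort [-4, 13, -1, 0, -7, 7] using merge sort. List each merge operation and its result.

Divide and conquer:
  Merge [13] + [-1] -> [-1, 13]
  Merge [-4] + [-1, 13] -> [-4, -1, 13]
  Merge [-7] + [7] -> [-7, 7]
  Merge [0] + [-7, 7] -> [-7, 0, 7]
  Merge [-4, -1, 13] + [-7, 0, 7] -> [-7, -4, -1, 0, 7, 13]
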